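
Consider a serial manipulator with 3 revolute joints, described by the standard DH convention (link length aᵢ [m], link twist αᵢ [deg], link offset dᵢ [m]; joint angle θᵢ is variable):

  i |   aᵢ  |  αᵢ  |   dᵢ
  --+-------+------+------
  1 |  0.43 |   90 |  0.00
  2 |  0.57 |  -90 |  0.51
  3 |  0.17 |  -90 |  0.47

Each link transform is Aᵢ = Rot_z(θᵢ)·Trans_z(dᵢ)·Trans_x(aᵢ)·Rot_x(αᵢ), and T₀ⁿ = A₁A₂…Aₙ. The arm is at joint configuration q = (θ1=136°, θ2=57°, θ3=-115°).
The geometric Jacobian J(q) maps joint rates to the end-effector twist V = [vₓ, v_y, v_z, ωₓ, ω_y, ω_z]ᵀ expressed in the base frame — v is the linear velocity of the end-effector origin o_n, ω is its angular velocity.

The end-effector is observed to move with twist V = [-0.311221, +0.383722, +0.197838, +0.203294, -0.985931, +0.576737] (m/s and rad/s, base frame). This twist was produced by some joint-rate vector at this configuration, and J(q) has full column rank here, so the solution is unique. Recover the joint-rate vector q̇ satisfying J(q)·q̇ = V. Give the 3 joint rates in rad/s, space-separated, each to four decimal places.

0.0370 -0.5680 0.9910

o_n = [0.2404, 0.6911, 0.6738]
J₁: ẑ×o_n = [-0.6911, 0.2404, 0.0000], ω = ẑ
J2: z=[0.6947, 0.7193, 0.0000] o=[-0.3093, 0.2987, 0.0000] → [0.4847, -0.4680, -0.1229, 0.6947, 0.7193, 0.0000]
J3: z=[0.6033, -0.5826, 0.5446] o=[-0.1784, 0.8812, 0.4780] → [-0.0105, 0.1100, 0.1292, 0.6033, -0.5826, 0.5446]
q̇ = J⁺·V = [0.0370, -0.5680, 0.9910]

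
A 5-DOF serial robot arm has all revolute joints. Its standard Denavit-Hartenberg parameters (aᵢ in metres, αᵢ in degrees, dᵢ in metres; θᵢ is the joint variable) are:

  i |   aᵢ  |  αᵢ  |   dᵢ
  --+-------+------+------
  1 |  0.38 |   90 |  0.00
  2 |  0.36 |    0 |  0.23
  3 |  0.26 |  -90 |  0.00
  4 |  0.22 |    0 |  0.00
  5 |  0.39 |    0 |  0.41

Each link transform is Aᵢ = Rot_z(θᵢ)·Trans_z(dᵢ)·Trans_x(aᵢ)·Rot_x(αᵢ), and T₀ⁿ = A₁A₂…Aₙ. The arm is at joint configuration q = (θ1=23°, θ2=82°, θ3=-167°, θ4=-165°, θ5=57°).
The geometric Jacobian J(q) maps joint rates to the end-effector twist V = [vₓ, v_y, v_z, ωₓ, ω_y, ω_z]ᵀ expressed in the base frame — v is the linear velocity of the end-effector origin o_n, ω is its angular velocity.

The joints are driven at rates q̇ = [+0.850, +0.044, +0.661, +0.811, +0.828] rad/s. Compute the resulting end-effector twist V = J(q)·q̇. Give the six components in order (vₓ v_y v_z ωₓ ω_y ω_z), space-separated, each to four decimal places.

0.3505 0.5154 -0.3659 1.7784 -0.0110 0.9928

o_n = [1.0231, -0.2804, 0.4650]
J₁: ẑ×o_n = [0.2804, 1.0231, -0.0000], ω = ẑ
J2: z=[0.3907, -0.9205, 0.0000] o=[0.3498, 0.1485, 0.0000] → [-0.4280, -0.1817, 0.4522, 0.3907, -0.9205, 0.0000]
J3: z=[0.3907, -0.9205, 0.0000] o=[0.4858, -0.0437, 0.3565] → [-0.0999, -0.0424, 0.4021, 0.3907, -0.9205, 0.0000]
J4: z=[0.9170, 0.3892, 0.0872] o=[0.5066, -0.0348, 0.0975] → [0.1644, -0.2920, -0.4262, 0.9170, 0.3892, 0.0872]
J5: z=[0.9170, 0.3892, 0.0872] o=[0.5118, -0.0945, 0.3092] → [0.0768, -0.0983, -0.3695, 0.9170, 0.3892, 0.0872]
V = J·q̇ = [0.3505, 0.5154, -0.3659, 1.7784, -0.0110, 0.9928]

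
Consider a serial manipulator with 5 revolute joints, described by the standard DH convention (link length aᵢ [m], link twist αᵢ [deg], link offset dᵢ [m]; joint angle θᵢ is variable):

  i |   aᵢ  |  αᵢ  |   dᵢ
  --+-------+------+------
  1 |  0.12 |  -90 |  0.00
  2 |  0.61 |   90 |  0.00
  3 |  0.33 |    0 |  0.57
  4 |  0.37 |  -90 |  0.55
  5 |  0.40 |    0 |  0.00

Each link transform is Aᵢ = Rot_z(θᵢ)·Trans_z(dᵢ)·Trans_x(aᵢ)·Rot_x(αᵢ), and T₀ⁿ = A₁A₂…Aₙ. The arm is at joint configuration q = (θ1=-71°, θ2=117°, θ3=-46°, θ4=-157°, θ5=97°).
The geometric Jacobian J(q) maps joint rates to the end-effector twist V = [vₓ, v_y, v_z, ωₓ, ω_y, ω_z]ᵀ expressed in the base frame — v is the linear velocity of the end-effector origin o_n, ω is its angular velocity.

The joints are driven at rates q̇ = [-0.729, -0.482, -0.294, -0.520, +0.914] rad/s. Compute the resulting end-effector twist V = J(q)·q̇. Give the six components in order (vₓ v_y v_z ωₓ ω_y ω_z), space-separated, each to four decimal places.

-0.2671 -0.2860 -0.1551 -1.4346 0.1016 -0.0412

o_n = [0.0627, -0.5257, -0.8125]
J₁: ẑ×o_n = [0.5257, 0.0627, -0.0000], ω = ẑ
J2: z=[0.9455, 0.3256, 0.0000] o=[0.0391, -0.1135, 0.0000] → [-0.2645, 0.7682, -0.3974, 0.9455, 0.3256, 0.0000]
J3: z=[0.2901, -0.8425, -0.4540] o=[-0.0511, 0.1484, -0.5435] → [-0.0794, 0.0264, -0.0997, 0.2901, -0.8425, -0.4540]
J4: z=[0.2901, -0.8425, -0.4540] o=[-0.1441, -0.3107, -1.0065] → [-0.2611, -0.1502, 0.1118, 0.2901, -0.8425, -0.4540]
J5: z=[-0.8126, -0.4674, 0.3481] o=[0.2025, -0.8732, -0.9528] → [-0.1866, 0.0653, -0.3478, -0.8126, -0.4674, 0.3481]
V = J·q̇ = [-0.2671, -0.2860, -0.1551, -1.4346, 0.1016, -0.0412]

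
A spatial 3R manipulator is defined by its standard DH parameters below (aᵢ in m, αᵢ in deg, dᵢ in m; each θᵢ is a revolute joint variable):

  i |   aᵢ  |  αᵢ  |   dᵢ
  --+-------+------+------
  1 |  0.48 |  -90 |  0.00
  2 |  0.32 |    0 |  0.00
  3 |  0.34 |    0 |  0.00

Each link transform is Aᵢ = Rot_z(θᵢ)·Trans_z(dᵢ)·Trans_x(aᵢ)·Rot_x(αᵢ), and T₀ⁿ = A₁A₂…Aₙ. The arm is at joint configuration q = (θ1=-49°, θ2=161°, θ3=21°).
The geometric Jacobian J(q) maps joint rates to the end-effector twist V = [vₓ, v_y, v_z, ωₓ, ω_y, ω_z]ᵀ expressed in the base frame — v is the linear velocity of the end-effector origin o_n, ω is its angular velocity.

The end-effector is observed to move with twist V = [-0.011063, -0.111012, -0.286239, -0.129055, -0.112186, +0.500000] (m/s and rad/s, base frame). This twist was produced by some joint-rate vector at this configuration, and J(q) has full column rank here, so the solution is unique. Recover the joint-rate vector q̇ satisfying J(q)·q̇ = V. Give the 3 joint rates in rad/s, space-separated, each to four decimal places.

o_n = [-0.1065, 0.1225, -0.0923]
J₁: ẑ×o_n = [-0.1225, -0.1065, 0.0000], ω = ẑ
J2: z=[0.7547, 0.6561, 0.0000] o=[0.3149, -0.3623, 0.0000] → [-0.0606, 0.0697, 0.6424, 0.7547, 0.6561, 0.0000]
J3: z=[0.7547, 0.6561, 0.0000] o=[0.1164, -0.1339, -0.1042] → [0.0078, -0.0090, 0.3398, 0.7547, 0.6561, 0.0000]
q̇ = J⁺·V = [0.5000, -0.7540, 0.5830]

0.5000 -0.7540 0.5830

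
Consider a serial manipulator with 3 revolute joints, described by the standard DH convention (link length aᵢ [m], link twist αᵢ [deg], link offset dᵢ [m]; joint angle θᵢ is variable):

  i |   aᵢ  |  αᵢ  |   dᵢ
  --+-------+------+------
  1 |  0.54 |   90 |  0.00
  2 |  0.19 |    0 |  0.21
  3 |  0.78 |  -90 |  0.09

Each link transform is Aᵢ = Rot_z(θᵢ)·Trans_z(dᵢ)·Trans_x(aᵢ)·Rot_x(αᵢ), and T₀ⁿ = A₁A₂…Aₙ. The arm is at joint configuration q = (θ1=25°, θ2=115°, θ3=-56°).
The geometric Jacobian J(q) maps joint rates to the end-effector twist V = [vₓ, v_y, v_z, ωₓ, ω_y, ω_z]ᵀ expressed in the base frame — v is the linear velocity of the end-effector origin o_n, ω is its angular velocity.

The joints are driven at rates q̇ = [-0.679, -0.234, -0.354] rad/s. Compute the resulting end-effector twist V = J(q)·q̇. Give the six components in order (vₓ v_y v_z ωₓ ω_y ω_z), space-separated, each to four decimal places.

0.4554 -0.4330 -0.2174 -0.2485 0.5329 -0.6790

o_n = [0.9075, 0.0922, 0.8408]
J₁: ẑ×o_n = [-0.0922, 0.9075, 0.0000], ω = ẑ
J2: z=[0.4226, -0.9063, 0.0000] o=[0.4894, 0.2282, 0.0000] → [-0.7620, -0.3553, 0.3214, 0.4226, -0.9063, 0.0000]
J3: z=[0.4226, -0.9063, 0.0000] o=[0.5054, 0.0040, 0.1722] → [-0.6059, -0.2826, 0.4017, 0.4226, -0.9063, 0.0000]
V = J·q̇ = [0.4554, -0.4330, -0.2174, -0.2485, 0.5329, -0.6790]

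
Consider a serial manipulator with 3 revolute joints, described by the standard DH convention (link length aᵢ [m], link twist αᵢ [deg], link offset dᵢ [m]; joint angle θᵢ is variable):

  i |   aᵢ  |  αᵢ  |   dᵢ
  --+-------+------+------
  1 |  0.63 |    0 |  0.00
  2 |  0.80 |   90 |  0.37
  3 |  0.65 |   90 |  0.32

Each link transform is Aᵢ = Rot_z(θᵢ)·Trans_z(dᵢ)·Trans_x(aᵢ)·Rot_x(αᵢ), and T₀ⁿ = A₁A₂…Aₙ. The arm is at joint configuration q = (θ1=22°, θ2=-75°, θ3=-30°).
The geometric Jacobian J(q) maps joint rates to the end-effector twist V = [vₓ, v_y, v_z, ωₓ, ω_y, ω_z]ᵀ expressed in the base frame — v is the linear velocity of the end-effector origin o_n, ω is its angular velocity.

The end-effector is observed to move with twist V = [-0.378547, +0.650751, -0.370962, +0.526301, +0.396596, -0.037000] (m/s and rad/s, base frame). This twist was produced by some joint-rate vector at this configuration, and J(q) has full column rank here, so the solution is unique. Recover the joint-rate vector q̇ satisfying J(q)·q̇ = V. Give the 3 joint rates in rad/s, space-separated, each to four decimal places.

0.8570 -0.8940 -0.6590

o_n = [1.1488, -1.0451, 0.0450]
J₁: ẑ×o_n = [1.0451, 1.1488, -0.0000], ω = ẑ
J2: z=[0.0000, 0.0000, 1.0000] o=[0.5841, 0.2360, 0.0000] → [1.2811, 0.5647, -0.0000, 0.0000, 0.0000, 1.0000]
J3: z=[-0.7986, -0.6018, 0.0000] o=[1.0656, -0.4029, 0.3700] → [0.1956, -0.2596, 0.5629, -0.7986, -0.6018, 0.0000]
q̇ = J⁺·V = [0.8570, -0.8940, -0.6590]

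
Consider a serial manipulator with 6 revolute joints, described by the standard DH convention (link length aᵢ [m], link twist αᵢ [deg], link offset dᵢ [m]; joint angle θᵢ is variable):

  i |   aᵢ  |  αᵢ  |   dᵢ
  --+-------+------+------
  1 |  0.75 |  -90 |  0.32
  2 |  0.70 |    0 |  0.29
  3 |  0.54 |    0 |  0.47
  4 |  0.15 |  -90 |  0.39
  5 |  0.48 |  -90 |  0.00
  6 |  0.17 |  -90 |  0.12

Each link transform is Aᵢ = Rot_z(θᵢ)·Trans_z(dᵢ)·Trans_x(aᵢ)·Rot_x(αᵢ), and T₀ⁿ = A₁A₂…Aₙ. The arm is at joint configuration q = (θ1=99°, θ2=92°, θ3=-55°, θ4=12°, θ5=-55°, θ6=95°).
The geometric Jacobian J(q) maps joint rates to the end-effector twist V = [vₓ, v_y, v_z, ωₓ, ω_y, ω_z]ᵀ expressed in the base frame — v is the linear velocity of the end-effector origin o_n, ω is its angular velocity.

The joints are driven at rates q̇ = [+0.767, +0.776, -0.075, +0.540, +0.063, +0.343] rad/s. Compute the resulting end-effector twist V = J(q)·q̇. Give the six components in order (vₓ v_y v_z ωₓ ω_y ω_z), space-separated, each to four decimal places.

-0.8076 -2.4055 -0.8544 -1.0528 -0.0283 0.5136

o_n = [-1.6981, 1.3739, -0.9822]
J₁: ẑ×o_n = [-1.3739, -1.6981, 0.0000], ω = ẑ
J2: z=[-0.9877, -0.1564, 0.0000] o=[-0.1173, 0.7408, 0.3200] → [0.2037, -1.2862, -0.8726, -0.9877, -0.1564, 0.0000]
J3: z=[-0.9877, -0.1564, 0.0000] o=[-0.3999, 0.6713, -0.3796] → [0.0943, -0.5952, -0.8970, -0.9877, -0.1564, 0.0000]
J4: z=[-0.9877, -0.1564, 0.0000] o=[-0.9316, 1.0237, -0.7046] → [0.0434, -0.2742, -0.4658, -0.9877, -0.1564, 0.0000]
J5: z=[0.1181, -0.7454, -0.6561] o=[-1.3322, 1.0599, -0.8178] → [0.3286, 0.2594, -0.2356, 0.1181, -0.7454, -0.6561]
J6: z=[0.4824, 0.6205, -0.6182] o=[-1.7488, 1.1768, -1.0255] → [0.1487, -0.0523, 0.0636, 0.4824, 0.6205, -0.6182]
V = J·q̇ = [-0.8076, -2.4055, -0.8544, -1.0528, -0.0283, 0.5136]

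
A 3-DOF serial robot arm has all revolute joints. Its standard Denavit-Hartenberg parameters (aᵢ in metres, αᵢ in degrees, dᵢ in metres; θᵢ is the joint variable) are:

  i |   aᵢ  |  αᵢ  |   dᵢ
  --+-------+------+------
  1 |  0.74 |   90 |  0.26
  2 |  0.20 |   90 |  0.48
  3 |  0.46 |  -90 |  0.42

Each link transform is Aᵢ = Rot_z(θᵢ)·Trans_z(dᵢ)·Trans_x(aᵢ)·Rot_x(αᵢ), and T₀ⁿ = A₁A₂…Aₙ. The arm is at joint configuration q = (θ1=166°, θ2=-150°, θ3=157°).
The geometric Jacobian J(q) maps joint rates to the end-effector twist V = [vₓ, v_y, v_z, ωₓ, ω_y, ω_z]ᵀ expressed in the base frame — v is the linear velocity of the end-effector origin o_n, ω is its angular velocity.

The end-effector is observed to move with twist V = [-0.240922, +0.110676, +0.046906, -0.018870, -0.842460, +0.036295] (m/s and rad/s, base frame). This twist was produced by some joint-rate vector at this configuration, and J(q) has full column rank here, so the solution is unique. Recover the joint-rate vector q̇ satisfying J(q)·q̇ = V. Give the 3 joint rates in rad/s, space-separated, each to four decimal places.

o_n = [-0.5424, 0.8152, 0.7354]
J₁: ẑ×o_n = [-0.8152, -0.5424, 0.0000], ω = ẑ
J2: z=[0.2419, 0.9703, 0.0000] o=[-0.7180, 0.1790, 0.2600] → [0.4613, -0.1150, -0.0165, 0.2419, 0.9703, 0.0000]
J3: z=[0.4851, -0.1210, 0.8660] o=[-0.4338, 0.6029, 0.1600] → [-0.2535, -0.3732, 0.0899, 0.4851, -0.1210, 0.8660]
q̇ = J⁺·V = [-0.2850, -0.8220, 0.3710]

-0.2850 -0.8220 0.3710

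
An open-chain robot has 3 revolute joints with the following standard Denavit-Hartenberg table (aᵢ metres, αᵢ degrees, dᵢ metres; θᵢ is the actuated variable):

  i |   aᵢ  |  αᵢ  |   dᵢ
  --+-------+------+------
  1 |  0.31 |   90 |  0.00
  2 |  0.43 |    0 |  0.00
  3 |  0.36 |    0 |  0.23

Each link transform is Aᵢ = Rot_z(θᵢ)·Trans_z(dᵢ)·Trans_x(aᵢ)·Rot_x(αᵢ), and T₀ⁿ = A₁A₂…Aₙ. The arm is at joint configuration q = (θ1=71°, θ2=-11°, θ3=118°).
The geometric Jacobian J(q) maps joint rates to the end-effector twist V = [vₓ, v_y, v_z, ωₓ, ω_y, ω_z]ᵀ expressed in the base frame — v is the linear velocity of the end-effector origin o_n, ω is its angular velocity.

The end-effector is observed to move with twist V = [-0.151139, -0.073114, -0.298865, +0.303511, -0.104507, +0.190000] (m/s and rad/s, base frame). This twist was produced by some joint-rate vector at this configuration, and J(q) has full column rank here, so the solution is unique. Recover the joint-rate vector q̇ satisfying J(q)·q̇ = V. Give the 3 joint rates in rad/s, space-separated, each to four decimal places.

o_n = [0.4216, 0.5178, 0.2622]
J₁: ẑ×o_n = [-0.5178, 0.4216, 0.0000], ω = ẑ
J2: z=[0.9455, -0.3256, 0.0000] o=[0.1009, 0.2931, 0.0000] → [-0.0854, -0.2479, 0.3168, 0.9455, -0.3256, 0.0000]
J3: z=[0.9455, -0.3256, 0.0000] o=[0.2383, 0.6922, -0.0820] → [-0.1121, -0.3255, -0.1053, 0.9455, -0.3256, 0.0000]
q̇ = J⁺·V = [0.1900, -0.6280, 0.9490]

0.1900 -0.6280 0.9490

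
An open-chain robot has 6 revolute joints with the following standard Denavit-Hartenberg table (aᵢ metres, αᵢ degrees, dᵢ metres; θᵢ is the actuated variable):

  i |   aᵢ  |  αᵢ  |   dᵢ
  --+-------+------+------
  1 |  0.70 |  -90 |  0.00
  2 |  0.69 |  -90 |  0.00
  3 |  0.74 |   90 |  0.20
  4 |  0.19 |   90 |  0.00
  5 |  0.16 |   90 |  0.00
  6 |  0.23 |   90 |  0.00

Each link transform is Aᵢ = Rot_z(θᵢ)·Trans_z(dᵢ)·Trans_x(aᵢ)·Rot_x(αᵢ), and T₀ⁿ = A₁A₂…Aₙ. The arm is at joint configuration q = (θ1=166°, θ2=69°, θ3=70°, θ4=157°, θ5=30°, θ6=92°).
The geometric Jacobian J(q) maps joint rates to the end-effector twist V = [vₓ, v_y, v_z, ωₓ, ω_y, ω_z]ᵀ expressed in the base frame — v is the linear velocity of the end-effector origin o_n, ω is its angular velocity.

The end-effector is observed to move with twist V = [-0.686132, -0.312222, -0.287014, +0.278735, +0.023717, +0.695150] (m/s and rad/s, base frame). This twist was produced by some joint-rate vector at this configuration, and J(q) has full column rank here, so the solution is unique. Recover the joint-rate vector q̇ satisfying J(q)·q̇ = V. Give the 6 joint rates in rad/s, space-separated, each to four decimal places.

o_n = [-0.4057, 0.5913, -1.0738]
J₁: ẑ×o_n = [-0.5913, -0.4057, 0.0000], ω = ẑ
J2: z=[-0.2419, -0.9703, 0.0000] o=[-0.6792, 0.1693, 0.0000] → [1.0419, -0.2598, 0.1633, -0.2419, -0.9703, 0.0000]
J3: z=[0.9058, -0.2259, -0.3584] o=[-0.9191, 0.2292, -0.6442] → [0.2268, 0.2052, 0.4440, 0.9058, -0.2259, -0.3584]
J4: z=[-0.4095, -0.2504, -0.8773] o=[-0.6577, 0.8807, -0.9521] → [-0.2234, -0.2709, 0.1816, -0.4095, -0.2504, -0.8773]
J5: z=[0.8762, 0.1599, -0.4546] o=[-0.6095, 0.6992, -0.9229] → [-0.0732, 0.0396, -0.1272, 0.8762, 0.1599, -0.4546]
J6: z=[0.4817, -0.2606, 0.8367] o=[-0.6070, 0.5469, -0.9717] → [-0.0106, 0.2176, 0.0738, 0.4817, -0.2606, 0.8367]
q̇ = J⁺·V = [0.6130, -0.0130, -0.6780, 0.3960, 0.8300, 0.6740]

0.6130 -0.0130 -0.6780 0.3960 0.8300 0.6740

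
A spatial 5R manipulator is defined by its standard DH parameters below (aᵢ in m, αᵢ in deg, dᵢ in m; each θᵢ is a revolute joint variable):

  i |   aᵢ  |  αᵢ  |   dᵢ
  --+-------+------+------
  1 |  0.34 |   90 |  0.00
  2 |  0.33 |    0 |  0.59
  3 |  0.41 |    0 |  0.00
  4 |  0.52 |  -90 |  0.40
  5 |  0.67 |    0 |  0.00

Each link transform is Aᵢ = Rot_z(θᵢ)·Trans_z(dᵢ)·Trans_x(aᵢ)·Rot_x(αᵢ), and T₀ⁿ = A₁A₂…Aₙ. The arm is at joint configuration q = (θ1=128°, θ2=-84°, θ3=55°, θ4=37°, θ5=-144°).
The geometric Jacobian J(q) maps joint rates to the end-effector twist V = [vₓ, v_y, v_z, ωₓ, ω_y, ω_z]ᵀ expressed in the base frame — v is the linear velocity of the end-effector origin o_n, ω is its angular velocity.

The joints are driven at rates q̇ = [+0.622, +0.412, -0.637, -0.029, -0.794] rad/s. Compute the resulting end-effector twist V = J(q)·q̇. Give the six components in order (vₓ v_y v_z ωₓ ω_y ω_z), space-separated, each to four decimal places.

o_n = [0.6526, 1.4124, -0.5300]
J₁: ẑ×o_n = [-1.4124, 0.6526, 0.0000], ω = ẑ
J2: z=[0.7880, 0.6157, 0.0000] o=[-0.2093, 0.2679, 0.0000] → [-0.3263, 0.4177, 0.3713, 0.7880, 0.6157, 0.0000]
J3: z=[0.7880, 0.6157, 0.0000] o=[0.2344, 0.6583, -0.3282] → [-0.1243, 0.1591, 0.3368, 0.7880, 0.6157, 0.0000]
J4: z=[0.7880, 0.6157, 0.0000] o=[0.0136, 0.9409, -0.5270] → [-0.0019, 0.0024, -0.0218, 0.7880, 0.6157, 0.0000]
J5: z=[0.0857, -0.1097, 0.9903] o=[0.0118, 1.5930, -0.4546] → [0.1870, 0.6410, 0.0548, 0.0857, -0.1097, 0.9903]
V = J·q̇ = [-1.0823, -0.0324, -0.1044, -0.2682, -0.0693, -0.1643]

-1.0823 -0.0324 -0.1044 -0.2682 -0.0693 -0.1643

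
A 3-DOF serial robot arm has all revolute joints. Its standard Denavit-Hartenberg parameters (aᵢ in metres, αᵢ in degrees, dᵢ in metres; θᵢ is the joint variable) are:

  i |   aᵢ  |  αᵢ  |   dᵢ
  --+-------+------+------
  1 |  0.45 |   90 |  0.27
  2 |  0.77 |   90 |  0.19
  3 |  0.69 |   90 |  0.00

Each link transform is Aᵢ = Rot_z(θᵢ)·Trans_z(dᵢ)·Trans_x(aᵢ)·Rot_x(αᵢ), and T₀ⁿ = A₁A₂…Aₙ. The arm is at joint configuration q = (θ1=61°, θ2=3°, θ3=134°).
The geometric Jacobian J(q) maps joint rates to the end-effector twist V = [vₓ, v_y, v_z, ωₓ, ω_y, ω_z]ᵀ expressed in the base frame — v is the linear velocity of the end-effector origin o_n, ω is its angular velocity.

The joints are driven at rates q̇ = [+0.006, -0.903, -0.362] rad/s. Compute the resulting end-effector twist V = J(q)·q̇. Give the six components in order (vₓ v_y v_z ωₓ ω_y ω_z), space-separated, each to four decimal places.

o_n = [0.9592, 0.3147, 0.2852]
J₁: ẑ×o_n = [-0.3147, 0.9592, 0.0000], ω = ẑ
J2: z=[0.8746, -0.4848, 0.0000] o=[0.2182, 0.3936, 0.2700] → [-0.0074, -0.0133, 0.2903, 0.8746, -0.4848, 0.0000]
J3: z=[0.0254, 0.0458, -0.9986] o=[0.7571, 0.9740, 0.3103] → [-0.6595, -0.2011, -0.0260, 0.0254, 0.0458, -0.9986]
V = J·q̇ = [0.2435, 0.0906, -0.2527, -0.7990, 0.4212, 0.3675]

0.2435 0.0906 -0.2527 -0.7990 0.4212 0.3675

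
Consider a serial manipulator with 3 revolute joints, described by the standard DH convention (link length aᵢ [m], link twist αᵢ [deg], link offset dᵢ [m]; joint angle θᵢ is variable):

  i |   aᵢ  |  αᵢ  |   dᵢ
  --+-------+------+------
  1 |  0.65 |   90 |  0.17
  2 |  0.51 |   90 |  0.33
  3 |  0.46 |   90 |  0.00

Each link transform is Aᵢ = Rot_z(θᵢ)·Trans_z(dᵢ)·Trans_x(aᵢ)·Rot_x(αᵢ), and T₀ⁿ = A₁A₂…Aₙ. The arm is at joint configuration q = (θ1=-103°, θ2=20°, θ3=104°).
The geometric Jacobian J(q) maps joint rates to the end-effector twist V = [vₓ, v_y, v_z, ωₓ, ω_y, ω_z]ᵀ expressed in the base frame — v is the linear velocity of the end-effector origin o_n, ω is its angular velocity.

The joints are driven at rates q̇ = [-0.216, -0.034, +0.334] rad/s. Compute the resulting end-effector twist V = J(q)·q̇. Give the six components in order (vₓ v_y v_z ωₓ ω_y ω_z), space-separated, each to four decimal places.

o_n = [-0.9869, -0.8238, 0.3064]
J₁: ẑ×o_n = [0.8238, -0.9869, 0.0000], ω = ẑ
J2: z=[-0.9744, 0.2250, 0.0000] o=[-0.1462, -0.6333, 0.1700] → [0.0307, 0.1329, 0.3747, -0.9744, 0.2250, 0.0000]
J3: z=[-0.0769, -0.3333, -0.9397] o=[-0.5756, -1.0261, 0.3444] → [0.2028, 0.3836, -0.1527, -0.0769, -0.3333, -0.9397]
V = J·q̇ = [-0.1112, 0.3368, -0.0637, 0.0074, -0.1190, -0.5299]

-0.1112 0.3368 -0.0637 0.0074 -0.1190 -0.5299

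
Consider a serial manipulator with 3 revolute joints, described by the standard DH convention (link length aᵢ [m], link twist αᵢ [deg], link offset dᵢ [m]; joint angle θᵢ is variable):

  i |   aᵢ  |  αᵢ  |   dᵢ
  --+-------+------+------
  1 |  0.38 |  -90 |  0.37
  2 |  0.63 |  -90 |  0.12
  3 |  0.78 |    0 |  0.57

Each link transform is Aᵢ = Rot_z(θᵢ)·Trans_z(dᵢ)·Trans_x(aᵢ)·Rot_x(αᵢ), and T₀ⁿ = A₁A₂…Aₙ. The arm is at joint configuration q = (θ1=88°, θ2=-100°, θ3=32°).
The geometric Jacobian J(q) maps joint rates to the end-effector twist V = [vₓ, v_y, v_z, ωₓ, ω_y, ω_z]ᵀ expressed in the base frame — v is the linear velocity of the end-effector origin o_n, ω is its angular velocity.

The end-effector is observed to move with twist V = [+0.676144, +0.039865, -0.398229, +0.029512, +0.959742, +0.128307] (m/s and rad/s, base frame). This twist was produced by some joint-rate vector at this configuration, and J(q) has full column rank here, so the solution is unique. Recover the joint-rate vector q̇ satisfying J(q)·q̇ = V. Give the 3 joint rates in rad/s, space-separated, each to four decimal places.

-0.0410 0.0040 0.9750

o_n = [0.3182, 0.7064, 1.7408]
J₁: ẑ×o_n = [-0.7064, 0.3182, 0.0000], ω = ẑ
J2: z=[-0.9994, 0.0349, 0.0000] o=[0.0133, 0.3798, 0.3700] → [0.0478, 1.3700, -0.3371, -0.9994, 0.0349, 0.0000]
J3: z=[0.0344, 0.9842, 0.1736] o=[-0.1105, 0.2746, 0.9904] → [0.6636, 0.0486, -0.4071, 0.0344, 0.9842, 0.1736]
q̇ = J⁺·V = [-0.0410, 0.0040, 0.9750]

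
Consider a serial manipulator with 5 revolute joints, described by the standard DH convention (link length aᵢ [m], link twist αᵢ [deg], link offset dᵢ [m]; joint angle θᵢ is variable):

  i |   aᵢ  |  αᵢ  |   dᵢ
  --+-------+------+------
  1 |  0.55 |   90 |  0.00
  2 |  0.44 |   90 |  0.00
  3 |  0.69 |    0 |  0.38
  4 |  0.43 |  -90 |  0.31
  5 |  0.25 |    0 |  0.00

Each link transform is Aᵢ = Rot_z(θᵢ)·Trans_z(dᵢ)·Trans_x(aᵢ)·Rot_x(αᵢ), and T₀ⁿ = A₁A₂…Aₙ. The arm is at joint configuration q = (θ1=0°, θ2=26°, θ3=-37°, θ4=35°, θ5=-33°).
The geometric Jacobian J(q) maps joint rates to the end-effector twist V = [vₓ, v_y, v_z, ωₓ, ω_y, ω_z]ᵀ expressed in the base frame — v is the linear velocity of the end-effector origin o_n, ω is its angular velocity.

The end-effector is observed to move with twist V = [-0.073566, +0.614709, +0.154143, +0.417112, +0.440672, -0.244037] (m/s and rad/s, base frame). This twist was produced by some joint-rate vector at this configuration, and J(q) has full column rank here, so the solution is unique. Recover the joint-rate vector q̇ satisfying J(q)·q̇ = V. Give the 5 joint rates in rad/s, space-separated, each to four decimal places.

0.6540 0.0970 0.5530 0.4370 -0.5380

o_n = [2.3775, 0.4376, -0.0279]
J₁: ẑ×o_n = [-0.4376, 2.3775, 0.0000], ω = ẑ
J2: z=[0.0000, -1.0000, 0.0000] o=[0.5500, 0.0000, 0.0000] → [0.0279, 0.0000, 1.8275, 0.0000, -1.0000, 0.0000]
J3: z=[0.4384, -0.0000, -0.8988] o=[0.9455, 0.0000, 0.1929] → [0.3933, -1.1903, 0.1918, 0.4384, -0.0000, -0.8988]
J4: z=[0.4384, -0.0000, -0.8988] o=[1.6073, 0.4153, 0.0929] → [0.0201, -0.6393, 0.0098, 0.4384, -0.0000, -0.8988]
J5: z=[0.0314, -0.9994, 0.0153] o=[2.1295, 0.4303, 0.0027] → [0.0304, 0.0048, 0.2481, 0.0314, -0.9994, 0.0153]
q̇ = J⁺·V = [0.6540, 0.0970, 0.5530, 0.4370, -0.5380]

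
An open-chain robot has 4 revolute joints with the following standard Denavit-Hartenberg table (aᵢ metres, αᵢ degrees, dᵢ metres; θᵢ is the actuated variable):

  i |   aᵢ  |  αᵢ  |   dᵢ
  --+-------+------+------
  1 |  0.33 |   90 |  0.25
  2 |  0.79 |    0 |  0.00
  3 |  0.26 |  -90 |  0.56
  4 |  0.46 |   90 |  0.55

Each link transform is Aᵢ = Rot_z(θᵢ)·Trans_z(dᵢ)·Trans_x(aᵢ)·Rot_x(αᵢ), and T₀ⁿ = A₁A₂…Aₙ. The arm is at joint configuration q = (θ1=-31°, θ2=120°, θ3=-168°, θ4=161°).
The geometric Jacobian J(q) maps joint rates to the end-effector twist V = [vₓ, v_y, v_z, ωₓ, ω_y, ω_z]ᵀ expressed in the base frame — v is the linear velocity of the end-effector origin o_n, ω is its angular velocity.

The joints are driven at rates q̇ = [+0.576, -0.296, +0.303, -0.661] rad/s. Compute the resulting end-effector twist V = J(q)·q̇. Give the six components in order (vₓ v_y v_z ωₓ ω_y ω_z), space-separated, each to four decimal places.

0.6452 0.1000 0.0454 -0.4247 0.2470 0.1337

o_n = [-0.0170, -0.4684, 1.4322]
J₁: ẑ×o_n = [0.4684, -0.0170, 0.0000], ω = ẑ
J2: z=[-0.5150, -0.8572, 0.0000] o=[0.2829, -0.1700, 0.2500] → [-1.0133, 0.6089, -0.1033, -0.5150, -0.8572, 0.0000]
J3: z=[-0.5150, -0.8572, 0.0000] o=[-0.0557, 0.0335, 0.9342] → [-0.4269, 0.2565, 0.2917, -0.5150, -0.8572, 0.0000]
J4: z=[0.6370, -0.3827, 0.6691] o=[-0.1950, -0.5361, 0.7409] → [-0.3099, -0.3212, 0.1113, 0.6370, -0.3827, 0.6691]
V = J·q̇ = [0.6452, 0.1000, 0.0454, -0.4247, 0.2470, 0.1337]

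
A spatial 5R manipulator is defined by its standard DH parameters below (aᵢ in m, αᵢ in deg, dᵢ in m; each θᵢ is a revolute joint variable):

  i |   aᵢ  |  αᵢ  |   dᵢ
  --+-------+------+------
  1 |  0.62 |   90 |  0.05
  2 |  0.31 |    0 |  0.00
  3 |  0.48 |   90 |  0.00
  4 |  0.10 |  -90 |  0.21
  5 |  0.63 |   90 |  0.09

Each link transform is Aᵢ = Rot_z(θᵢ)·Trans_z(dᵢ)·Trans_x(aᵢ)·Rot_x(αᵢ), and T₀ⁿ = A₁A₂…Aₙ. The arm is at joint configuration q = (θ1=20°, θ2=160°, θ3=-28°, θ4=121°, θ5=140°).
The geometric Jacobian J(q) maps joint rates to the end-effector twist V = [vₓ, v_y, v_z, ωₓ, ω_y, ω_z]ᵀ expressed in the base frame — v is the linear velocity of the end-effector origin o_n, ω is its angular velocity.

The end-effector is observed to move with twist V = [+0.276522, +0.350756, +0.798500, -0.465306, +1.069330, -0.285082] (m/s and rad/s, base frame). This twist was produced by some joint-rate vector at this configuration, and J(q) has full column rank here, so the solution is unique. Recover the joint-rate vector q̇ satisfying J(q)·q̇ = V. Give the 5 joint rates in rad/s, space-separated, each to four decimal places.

0.8520 -0.7080 0.0230 -0.8140 0.9300

o_n = [-0.3325, 0.2773, 0.4714]
J₁: ẑ×o_n = [-0.2773, -0.3325, 0.0000], ω = ẑ
J2: z=[0.3420, -0.9397, 0.0000] o=[0.5826, 0.2121, 0.0500] → [-0.3960, -0.1441, -0.8376, 0.3420, -0.9397, 0.0000]
J3: z=[0.3420, -0.9397, 0.0000] o=[0.3089, 0.1124, 0.1560] → [-0.2964, -0.1079, -0.5463, 0.3420, -0.9397, 0.0000]
J4: z=[0.6983, 0.2542, 0.6691] o=[0.0071, 0.0026, 0.5127] → [-0.1943, -0.1983, 0.2782, 0.6983, 0.2542, 0.6691]
J5: z=[0.3628, 0.6801, -0.6370] o=[0.2154, -0.0128, 0.6150] → [0.0872, 0.4011, 0.4779, 0.3628, 0.6801, -0.6370]
q̇ = J⁺·V = [0.8520, -0.7080, 0.0230, -0.8140, 0.9300]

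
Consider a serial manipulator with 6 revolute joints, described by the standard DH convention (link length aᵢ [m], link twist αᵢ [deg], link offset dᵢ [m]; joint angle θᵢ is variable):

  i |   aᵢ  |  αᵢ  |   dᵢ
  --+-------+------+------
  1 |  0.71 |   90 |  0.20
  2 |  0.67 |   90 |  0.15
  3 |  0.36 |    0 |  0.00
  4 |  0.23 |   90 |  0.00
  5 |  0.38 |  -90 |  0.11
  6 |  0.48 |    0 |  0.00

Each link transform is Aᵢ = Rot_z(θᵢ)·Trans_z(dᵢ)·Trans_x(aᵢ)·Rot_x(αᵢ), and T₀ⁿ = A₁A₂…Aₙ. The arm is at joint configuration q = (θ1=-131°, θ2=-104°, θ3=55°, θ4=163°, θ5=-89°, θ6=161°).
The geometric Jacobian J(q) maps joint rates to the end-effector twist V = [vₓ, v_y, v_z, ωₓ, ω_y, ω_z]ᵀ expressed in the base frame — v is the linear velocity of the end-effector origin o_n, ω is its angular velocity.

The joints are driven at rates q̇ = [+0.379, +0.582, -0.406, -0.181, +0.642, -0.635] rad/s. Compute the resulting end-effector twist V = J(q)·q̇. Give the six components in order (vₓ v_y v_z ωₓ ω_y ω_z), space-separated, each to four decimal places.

-0.0769 -0.6513 -0.3902 -1.4801 0.5514 0.1324

o_n = [-0.5057, -0.1739, -0.4854]
J₁: ẑ×o_n = [0.1739, -0.5057, 0.0000], ω = ẑ
J2: z=[-0.7547, 0.6561, 0.0000] o=[-0.4658, -0.5358, 0.2000] → [-0.4496, -0.5172, -0.2470, -0.7547, 0.6561, 0.0000]
J3: z=[0.6366, 0.7323, 0.2419] o=[-0.4727, -0.3151, -0.4501] → [-0.0600, 0.0144, 0.1141, 0.6366, 0.7323, 0.2419]
J4: z=[0.6366, 0.7323, 0.2419] o=[-0.6625, -0.0839, -0.6505] → [0.1427, -0.0672, -0.1720, 0.6366, 0.7323, 0.2419]
J5: z=[-0.6924, 0.4046, 0.5974] o=[-0.5844, -0.2099, -0.4746] → [-0.0259, 0.0395, -0.0568, -0.6924, 0.4046, 0.5974]
J6: z=[0.3506, -0.5349, 0.7687] o=[-0.9001, -0.4473, -0.4957] → [-0.2157, 0.2995, 0.3068, 0.3506, -0.5349, 0.7687]
V = J·q̇ = [-0.0769, -0.6513, -0.3902, -1.4801, 0.5514, 0.1324]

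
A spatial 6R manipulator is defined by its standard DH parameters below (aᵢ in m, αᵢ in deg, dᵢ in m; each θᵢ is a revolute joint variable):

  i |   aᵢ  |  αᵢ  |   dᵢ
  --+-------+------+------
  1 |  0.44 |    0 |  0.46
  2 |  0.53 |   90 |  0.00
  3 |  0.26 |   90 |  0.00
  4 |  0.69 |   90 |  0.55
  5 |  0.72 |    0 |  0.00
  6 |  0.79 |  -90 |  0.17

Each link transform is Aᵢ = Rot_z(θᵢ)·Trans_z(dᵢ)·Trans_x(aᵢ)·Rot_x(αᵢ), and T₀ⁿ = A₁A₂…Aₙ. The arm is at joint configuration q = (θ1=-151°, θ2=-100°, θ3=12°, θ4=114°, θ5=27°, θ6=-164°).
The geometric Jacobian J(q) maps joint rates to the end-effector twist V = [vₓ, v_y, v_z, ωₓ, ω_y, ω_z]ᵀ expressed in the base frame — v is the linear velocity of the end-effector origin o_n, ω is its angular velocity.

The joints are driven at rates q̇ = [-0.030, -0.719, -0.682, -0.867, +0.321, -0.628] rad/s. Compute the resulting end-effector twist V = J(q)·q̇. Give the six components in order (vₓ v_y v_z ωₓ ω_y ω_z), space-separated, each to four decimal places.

0.3676 0.1955 -0.3359 -0.6149 -0.6925 0.0407

o_n = [0.1016, 0.7015, 0.1519]
J₁: ẑ×o_n = [-0.7015, 0.1016, 0.0000], ω = ẑ
J2: z=[0.0000, 0.0000, 1.0000] o=[-0.3848, -0.2133, 0.4600] → [-0.9148, 0.4864, 0.0000, 0.0000, 0.0000, 1.0000]
J3: z=[0.9455, 0.3256, 0.0000] o=[-0.5574, 0.2878, 0.4600] → [-0.1003, 0.2913, 0.1766, 0.9455, 0.3256, 0.0000]
J4: z=[-0.0677, 0.1966, -0.9781] o=[-0.6402, 0.5283, 0.5141] → [0.0983, -0.7500, -0.1575, -0.0677, 0.1966, -0.9781]
J5: z=[0.0937, 0.9773, 0.1899] o=[0.0080, 0.5821, -0.0823] → [0.2062, -0.0042, -0.0803, 0.0937, 0.9773, 0.1899]
J6: z=[0.0937, 0.9773, 0.1899] o=[0.6231, 0.5958, -0.4563] → [0.5743, -0.1560, 0.5196, 0.0937, 0.9773, 0.1899]
V = J·q̇ = [0.3676, 0.1955, -0.3359, -0.6149, -0.6925, 0.0407]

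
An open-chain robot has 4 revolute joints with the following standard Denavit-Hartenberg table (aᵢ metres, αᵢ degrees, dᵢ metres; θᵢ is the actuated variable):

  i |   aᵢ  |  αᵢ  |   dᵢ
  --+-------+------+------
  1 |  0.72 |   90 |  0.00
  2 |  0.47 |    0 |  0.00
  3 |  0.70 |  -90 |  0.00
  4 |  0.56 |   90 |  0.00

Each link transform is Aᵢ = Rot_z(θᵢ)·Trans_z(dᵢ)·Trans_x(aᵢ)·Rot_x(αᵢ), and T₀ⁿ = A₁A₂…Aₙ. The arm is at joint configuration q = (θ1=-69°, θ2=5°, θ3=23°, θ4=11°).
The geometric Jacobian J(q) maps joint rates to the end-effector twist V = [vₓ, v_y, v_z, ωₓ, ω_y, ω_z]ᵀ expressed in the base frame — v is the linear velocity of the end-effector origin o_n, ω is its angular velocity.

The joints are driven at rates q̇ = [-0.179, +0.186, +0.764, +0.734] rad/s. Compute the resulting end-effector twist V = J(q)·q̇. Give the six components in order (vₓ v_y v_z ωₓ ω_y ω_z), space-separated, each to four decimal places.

o_n = [0.9210, -2.1011, 0.6277]
J₁: ẑ×o_n = [2.1011, 0.9210, -0.0000], ω = ẑ
J2: z=[-0.9336, -0.3584, 0.0000] o=[0.2580, -0.6722, 0.0000] → [-0.2249, 0.5860, 1.5716, -0.9336, -0.3584, 0.0000]
J3: z=[-0.9336, -0.3584, 0.0000] o=[0.4258, -1.1093, 0.0410] → [-0.2103, 0.5477, 1.1034, -0.9336, -0.3584, 0.0000]
J4: z=[-0.1682, 0.4383, 0.8829] o=[0.6473, -1.6863, 0.3696] → [0.4794, 0.2851, -0.0502, -0.1682, 0.4383, 0.8829]
V = J·q̇ = [-0.2267, 0.5718, 1.0985, -1.0104, -0.0187, 0.4691]

-0.2267 0.5718 1.0985 -1.0104 -0.0187 0.4691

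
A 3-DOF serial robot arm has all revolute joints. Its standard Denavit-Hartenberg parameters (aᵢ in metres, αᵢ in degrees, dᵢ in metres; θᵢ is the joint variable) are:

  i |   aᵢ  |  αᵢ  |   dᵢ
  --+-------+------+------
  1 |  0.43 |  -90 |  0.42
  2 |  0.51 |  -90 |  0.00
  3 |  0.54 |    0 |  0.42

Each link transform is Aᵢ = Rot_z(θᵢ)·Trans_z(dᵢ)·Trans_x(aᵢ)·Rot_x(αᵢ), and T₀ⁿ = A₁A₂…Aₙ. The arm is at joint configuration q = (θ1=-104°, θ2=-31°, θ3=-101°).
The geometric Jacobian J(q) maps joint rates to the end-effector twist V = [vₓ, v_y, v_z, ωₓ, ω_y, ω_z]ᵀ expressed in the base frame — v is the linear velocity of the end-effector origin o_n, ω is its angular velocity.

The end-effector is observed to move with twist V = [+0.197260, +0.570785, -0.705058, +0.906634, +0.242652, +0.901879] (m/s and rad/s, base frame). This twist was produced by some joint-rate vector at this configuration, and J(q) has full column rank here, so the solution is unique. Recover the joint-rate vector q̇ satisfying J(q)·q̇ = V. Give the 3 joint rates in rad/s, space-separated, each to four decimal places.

o_n = [0.2736, -1.0938, 0.2696]
J₁: ẑ×o_n = [1.0938, 0.2736, -0.0000], ω = ẑ
J2: z=[0.9703, -0.2419, 0.0000] o=[-0.1040, -0.4172, 0.4200] → [0.0364, 0.1459, -0.5652, 0.9703, -0.2419, 0.0000]
J3: z=[-0.1246, -0.4997, -0.8572] o=[-0.2098, -0.8414, 0.6827] → [-0.0099, -0.4658, 0.2730, -0.1246, -0.4997, -0.8572]
q̇ = J⁺·V = [0.1450, 0.8210, -0.8830]

0.1450 0.8210 -0.8830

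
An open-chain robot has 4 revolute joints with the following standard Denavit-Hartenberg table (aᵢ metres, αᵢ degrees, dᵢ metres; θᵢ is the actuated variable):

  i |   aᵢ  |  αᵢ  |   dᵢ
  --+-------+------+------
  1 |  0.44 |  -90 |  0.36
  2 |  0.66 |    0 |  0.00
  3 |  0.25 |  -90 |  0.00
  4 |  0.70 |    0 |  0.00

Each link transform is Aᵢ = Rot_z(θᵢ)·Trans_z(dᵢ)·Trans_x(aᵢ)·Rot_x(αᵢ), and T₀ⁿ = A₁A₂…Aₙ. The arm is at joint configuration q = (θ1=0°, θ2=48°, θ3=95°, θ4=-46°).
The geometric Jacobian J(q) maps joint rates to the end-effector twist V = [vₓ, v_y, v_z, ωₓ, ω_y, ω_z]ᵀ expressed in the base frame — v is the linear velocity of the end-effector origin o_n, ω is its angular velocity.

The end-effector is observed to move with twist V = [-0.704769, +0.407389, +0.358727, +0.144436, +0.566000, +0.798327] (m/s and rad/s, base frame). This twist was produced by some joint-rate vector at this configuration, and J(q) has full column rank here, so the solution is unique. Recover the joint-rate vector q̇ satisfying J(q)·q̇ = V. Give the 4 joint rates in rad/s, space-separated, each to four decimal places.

0.9900 0.1060 0.4600 -0.2400

o_n = [0.2936, 0.5035, -0.5736]
J₁: ẑ×o_n = [-0.5035, 0.2936, 0.0000], ω = ẑ
J2: z=[0.0000, 1.0000, 0.0000] o=[0.4400, 0.0000, 0.3600] → [-0.9336, -0.0000, 0.1464, 0.0000, 1.0000, 0.0000]
J3: z=[0.0000, 1.0000, 0.0000] o=[0.8816, 0.0000, -0.1305] → [-0.4431, -0.0000, 0.5880, 0.0000, 1.0000, 0.0000]
J4: z=[-0.6018, 0.0000, 0.7986] o=[0.6820, 0.0000, -0.2809] → [-0.4021, -0.4863, -0.3030, -0.6018, 0.0000, 0.7986]
q̇ = J⁺·V = [0.9900, 0.1060, 0.4600, -0.2400]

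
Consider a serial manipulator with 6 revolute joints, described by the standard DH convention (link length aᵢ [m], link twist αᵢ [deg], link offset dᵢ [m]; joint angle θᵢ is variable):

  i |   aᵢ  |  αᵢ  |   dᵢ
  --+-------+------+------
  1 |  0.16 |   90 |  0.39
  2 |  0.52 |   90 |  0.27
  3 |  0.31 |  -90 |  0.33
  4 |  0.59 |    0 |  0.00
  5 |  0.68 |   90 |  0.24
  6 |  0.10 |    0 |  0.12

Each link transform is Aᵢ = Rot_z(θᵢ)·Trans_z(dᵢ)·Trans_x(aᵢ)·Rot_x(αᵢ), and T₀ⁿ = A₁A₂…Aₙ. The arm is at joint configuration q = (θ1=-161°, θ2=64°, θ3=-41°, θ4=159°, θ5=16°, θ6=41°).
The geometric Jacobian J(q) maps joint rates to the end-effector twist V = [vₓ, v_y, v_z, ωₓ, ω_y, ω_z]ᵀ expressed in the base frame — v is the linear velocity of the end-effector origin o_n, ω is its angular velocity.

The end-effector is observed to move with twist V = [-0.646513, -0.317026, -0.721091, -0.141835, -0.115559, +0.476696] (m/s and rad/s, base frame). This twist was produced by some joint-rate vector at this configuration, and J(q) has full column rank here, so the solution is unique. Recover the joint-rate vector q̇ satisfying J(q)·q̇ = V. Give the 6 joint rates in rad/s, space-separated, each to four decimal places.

0.2690 -0.3190 0.4040 0.7540 -0.3890 0.3420

o_n = [-0.4586, 1.0536, 0.4001]
J₁: ẑ×o_n = [-1.0536, -0.4586, 0.0000], ω = ẑ
J2: z=[-0.3256, 0.9455, 0.0000] o=[-0.1513, -0.0521, 0.3900] → [0.0096, 0.0033, -0.0694, -0.3256, 0.9455, 0.0000]
J3: z=[-0.8498, -0.2926, -0.4384] o=[-0.4547, 0.1290, 0.8574] → [0.5391, -0.3869, -0.7869, -0.8498, -0.2926, -0.4384]
J4: z=[-0.5176, 0.6200, 0.5897] o=[-0.7659, -0.1933, 0.9230] → [-1.0594, -0.0894, -0.8360, -0.5176, 0.6200, 0.5897]
J5: z=[-0.5176, 0.6200, 0.5897] o=[-0.5316, 0.2696, 0.6420] → [-0.6123, -0.0822, -0.4511, -0.5176, 0.6200, 0.5897]
J6: z=[0.8379, 0.2281, 0.4958] o=[-0.5382, 0.9289, 0.3500] → [-0.0504, -0.0025, 0.0863, 0.8379, 0.2281, 0.4958]
q̇ = J⁺·V = [0.2690, -0.3190, 0.4040, 0.7540, -0.3890, 0.3420]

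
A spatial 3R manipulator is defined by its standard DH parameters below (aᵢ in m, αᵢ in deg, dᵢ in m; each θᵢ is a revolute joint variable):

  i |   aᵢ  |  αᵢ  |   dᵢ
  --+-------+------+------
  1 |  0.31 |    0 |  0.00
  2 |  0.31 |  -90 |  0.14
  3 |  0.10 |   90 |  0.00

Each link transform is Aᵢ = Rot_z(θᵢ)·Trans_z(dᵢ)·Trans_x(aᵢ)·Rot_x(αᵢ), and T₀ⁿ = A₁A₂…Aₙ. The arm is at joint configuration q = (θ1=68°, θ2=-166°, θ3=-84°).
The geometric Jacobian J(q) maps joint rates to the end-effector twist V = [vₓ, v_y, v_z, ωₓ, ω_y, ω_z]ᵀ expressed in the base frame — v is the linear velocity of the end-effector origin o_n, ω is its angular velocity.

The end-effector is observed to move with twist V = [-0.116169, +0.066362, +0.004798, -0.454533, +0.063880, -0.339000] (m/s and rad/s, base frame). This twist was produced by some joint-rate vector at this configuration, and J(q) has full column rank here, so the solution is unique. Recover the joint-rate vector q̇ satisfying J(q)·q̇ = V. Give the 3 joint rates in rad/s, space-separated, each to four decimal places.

0.0520 -0.3910 -0.4590

o_n = [0.0715, -0.0299, 0.2395]
J₁: ẑ×o_n = [0.0299, 0.0715, -0.0000], ω = ẑ
J2: z=[0.0000, 0.0000, 1.0000] o=[0.1161, 0.2874, 0.0000] → [0.3173, -0.0446, 0.0000, 0.0000, 0.0000, 1.0000]
J3: z=[0.9903, -0.1392, 0.0000] o=[0.0730, -0.0196, 0.1400] → [-0.0138, -0.0985, -0.0105, 0.9903, -0.1392, 0.0000]
q̇ = J⁺·V = [0.0520, -0.3910, -0.4590]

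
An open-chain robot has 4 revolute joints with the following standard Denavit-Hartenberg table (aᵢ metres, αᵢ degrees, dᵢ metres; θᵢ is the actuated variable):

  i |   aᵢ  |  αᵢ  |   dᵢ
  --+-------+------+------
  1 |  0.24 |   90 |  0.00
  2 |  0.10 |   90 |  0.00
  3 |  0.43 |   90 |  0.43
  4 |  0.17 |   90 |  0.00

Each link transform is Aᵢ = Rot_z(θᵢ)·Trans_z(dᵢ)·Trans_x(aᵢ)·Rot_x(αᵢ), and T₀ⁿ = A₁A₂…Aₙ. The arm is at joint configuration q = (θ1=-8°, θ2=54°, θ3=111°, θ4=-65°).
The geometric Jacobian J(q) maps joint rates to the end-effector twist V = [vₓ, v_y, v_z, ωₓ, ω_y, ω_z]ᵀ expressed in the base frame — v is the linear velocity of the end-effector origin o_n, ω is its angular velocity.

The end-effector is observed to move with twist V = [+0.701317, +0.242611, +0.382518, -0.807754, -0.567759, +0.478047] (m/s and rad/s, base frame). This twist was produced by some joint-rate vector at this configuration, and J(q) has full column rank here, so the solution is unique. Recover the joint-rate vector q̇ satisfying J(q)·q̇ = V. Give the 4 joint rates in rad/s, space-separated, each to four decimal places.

0.7540 0.9230 -0.4210 -0.6930

o_n = [0.3470, -0.5219, -0.2268]
J₁: ẑ×o_n = [0.5219, 0.3470, -0.0000], ω = ẑ
J2: z=[-0.1392, -0.9903, 0.0000] o=[0.2377, -0.0334, 0.0000] → [0.2246, -0.0316, 0.1763, -0.1392, -0.9903, 0.0000]
J3: z=[0.8011, -0.1126, -0.5878] o=[0.2959, -0.0416, 0.0809] → [-0.2477, 0.2164, -0.3790, 0.8011, -0.1126, -0.5878]
J4: z=[0.4935, -0.4313, 0.7553] o=[0.4948, -0.4749, -0.2965] → [0.0054, -0.1460, -0.0869, 0.4935, -0.4313, 0.7553]
q̇ = J⁺·V = [0.7540, 0.9230, -0.4210, -0.6930]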